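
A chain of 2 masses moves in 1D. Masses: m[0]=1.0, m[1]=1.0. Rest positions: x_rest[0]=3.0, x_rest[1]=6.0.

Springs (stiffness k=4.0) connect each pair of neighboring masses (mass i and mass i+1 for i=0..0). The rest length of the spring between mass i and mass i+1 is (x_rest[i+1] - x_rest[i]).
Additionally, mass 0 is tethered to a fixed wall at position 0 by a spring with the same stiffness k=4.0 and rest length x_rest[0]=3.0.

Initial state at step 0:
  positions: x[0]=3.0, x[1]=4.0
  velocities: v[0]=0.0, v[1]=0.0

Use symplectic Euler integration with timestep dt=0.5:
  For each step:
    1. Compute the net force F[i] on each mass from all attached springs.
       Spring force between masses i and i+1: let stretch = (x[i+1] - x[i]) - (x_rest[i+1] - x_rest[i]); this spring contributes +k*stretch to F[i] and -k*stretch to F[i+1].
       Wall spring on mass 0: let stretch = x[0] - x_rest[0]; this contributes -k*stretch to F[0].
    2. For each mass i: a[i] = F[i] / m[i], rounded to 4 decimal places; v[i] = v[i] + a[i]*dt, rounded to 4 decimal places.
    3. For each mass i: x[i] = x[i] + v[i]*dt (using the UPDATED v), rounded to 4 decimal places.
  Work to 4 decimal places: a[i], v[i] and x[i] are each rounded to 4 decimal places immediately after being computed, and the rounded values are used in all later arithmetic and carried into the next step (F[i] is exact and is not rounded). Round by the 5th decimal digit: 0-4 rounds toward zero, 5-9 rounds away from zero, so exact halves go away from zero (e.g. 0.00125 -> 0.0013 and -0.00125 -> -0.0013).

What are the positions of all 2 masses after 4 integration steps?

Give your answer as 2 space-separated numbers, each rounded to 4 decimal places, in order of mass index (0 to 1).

Answer: 3.0000 8.0000

Derivation:
Step 0: x=[3.0000 4.0000] v=[0.0000 0.0000]
Step 1: x=[1.0000 6.0000] v=[-4.0000 4.0000]
Step 2: x=[3.0000 6.0000] v=[4.0000 0.0000]
Step 3: x=[5.0000 6.0000] v=[4.0000 0.0000]
Step 4: x=[3.0000 8.0000] v=[-4.0000 4.0000]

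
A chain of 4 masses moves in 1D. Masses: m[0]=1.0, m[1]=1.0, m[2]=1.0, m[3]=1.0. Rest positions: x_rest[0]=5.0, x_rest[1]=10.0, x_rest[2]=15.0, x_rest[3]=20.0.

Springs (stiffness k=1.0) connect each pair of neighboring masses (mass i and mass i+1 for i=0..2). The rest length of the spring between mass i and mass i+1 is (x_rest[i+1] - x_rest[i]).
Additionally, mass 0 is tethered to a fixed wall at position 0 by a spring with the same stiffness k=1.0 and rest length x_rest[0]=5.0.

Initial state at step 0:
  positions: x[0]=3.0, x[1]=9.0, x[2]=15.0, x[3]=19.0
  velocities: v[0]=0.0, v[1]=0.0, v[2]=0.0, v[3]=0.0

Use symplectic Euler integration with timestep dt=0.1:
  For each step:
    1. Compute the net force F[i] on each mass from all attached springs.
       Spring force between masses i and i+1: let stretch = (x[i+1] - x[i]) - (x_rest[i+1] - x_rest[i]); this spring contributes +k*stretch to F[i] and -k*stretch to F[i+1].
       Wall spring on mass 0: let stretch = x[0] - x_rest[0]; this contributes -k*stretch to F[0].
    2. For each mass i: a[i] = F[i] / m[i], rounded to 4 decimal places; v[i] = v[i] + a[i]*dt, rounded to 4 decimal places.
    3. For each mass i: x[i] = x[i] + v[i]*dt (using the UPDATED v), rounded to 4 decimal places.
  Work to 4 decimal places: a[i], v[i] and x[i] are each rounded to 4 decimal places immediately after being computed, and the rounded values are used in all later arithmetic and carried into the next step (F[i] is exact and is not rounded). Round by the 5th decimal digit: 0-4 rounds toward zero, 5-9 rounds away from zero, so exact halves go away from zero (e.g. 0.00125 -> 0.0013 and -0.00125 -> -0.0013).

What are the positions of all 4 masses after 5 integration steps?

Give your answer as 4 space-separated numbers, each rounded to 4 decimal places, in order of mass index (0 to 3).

Step 0: x=[3.0000 9.0000 15.0000 19.0000] v=[0.0000 0.0000 0.0000 0.0000]
Step 1: x=[3.0300 9.0000 14.9800 19.0100] v=[0.3000 0.0000 -0.2000 0.1000]
Step 2: x=[3.0894 9.0001 14.9405 19.0297] v=[0.5940 0.0010 -0.3950 0.1970]
Step 3: x=[3.1770 9.0005 14.8825 19.0585] v=[0.8761 0.0040 -0.5801 0.2881]
Step 4: x=[3.2911 9.0015 14.8074 19.0956] v=[1.1408 0.0099 -0.7507 0.3705]
Step 5: x=[3.4294 9.0035 14.7172 19.1398] v=[1.3827 0.0195 -0.9025 0.4417]

Answer: 3.4294 9.0035 14.7172 19.1398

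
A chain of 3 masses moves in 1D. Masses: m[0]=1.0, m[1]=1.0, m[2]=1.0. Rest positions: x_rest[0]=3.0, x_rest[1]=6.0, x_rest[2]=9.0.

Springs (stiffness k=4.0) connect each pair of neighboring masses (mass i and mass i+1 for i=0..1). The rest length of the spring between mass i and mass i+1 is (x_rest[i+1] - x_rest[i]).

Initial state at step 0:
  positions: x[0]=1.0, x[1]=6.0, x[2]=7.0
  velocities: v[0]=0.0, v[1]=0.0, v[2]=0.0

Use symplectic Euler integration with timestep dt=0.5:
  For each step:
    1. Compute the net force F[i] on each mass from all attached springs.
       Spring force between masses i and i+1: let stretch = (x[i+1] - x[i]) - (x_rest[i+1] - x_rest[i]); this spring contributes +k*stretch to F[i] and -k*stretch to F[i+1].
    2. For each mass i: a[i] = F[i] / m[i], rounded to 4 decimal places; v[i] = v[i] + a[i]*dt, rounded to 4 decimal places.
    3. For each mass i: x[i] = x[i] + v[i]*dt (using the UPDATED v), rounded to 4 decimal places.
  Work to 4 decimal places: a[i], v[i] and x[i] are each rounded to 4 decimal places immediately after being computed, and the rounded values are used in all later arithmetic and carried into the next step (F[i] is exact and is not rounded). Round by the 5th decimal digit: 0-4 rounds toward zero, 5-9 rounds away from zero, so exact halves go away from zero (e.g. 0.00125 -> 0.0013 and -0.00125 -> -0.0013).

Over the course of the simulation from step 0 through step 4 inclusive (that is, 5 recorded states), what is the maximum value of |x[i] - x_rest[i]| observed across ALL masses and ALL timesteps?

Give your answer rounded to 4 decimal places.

Step 0: x=[1.0000 6.0000 7.0000] v=[0.0000 0.0000 0.0000]
Step 1: x=[3.0000 2.0000 9.0000] v=[4.0000 -8.0000 4.0000]
Step 2: x=[1.0000 6.0000 7.0000] v=[-4.0000 8.0000 -4.0000]
Step 3: x=[1.0000 6.0000 7.0000] v=[0.0000 0.0000 0.0000]
Step 4: x=[3.0000 2.0000 9.0000] v=[4.0000 -8.0000 4.0000]
Max displacement = 4.0000

Answer: 4.0000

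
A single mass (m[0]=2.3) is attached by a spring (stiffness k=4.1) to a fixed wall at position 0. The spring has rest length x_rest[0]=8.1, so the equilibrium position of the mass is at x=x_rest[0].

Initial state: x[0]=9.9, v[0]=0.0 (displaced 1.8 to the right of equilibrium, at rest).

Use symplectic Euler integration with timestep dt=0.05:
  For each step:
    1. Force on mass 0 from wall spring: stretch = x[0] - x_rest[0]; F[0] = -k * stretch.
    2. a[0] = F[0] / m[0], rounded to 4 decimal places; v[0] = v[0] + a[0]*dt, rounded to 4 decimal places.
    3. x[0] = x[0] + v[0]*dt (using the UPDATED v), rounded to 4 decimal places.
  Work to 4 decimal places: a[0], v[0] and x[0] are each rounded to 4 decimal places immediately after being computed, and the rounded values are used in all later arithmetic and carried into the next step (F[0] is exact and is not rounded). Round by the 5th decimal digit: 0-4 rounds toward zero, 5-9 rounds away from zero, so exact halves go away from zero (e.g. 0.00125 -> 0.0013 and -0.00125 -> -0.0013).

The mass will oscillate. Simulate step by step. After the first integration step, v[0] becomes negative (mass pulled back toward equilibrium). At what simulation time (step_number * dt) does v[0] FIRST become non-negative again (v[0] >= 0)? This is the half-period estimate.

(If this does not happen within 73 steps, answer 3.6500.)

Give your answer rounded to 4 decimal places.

Answer: 2.4000

Derivation:
Step 0: x=[9.9000] v=[0.0000]
Step 1: x=[9.8920] v=[-0.1604]
Step 2: x=[9.8760] v=[-0.3201]
Step 3: x=[9.8521] v=[-0.4784]
Step 4: x=[9.8204] v=[-0.6346]
Step 5: x=[9.7810] v=[-0.7879]
Step 6: x=[9.7341] v=[-0.9377]
Step 7: x=[9.6799] v=[-1.0834]
Step 8: x=[9.6187] v=[-1.2242]
Step 9: x=[9.5507] v=[-1.3596]
Step 10: x=[9.4763] v=[-1.4889]
Step 11: x=[9.3957] v=[-1.6116]
Step 12: x=[9.3093] v=[-1.7271]
Step 13: x=[9.2176] v=[-1.8349]
Step 14: x=[9.1209] v=[-1.9345]
Step 15: x=[9.0196] v=[-2.0255]
Step 16: x=[8.9142] v=[-2.1075]
Step 17: x=[8.8052] v=[-2.1801]
Step 18: x=[8.6931] v=[-2.2430]
Step 19: x=[8.5783] v=[-2.2959]
Step 20: x=[8.4614] v=[-2.3385]
Step 21: x=[8.3429] v=[-2.3707]
Step 22: x=[8.2233] v=[-2.3924]
Step 23: x=[8.1031] v=[-2.4034]
Step 24: x=[7.9829] v=[-2.4037]
Step 25: x=[7.8632] v=[-2.3933]
Step 26: x=[7.7446] v=[-2.3722]
Step 27: x=[7.6276] v=[-2.3405]
Step 28: x=[7.5127] v=[-2.2984]
Step 29: x=[7.4004] v=[-2.2461]
Step 30: x=[7.2912] v=[-2.1837]
Step 31: x=[7.1856] v=[-2.1116]
Step 32: x=[7.0841] v=[-2.0301]
Step 33: x=[6.9871] v=[-1.9396]
Step 34: x=[6.8951] v=[-1.8404]
Step 35: x=[6.8085] v=[-1.7330]
Step 36: x=[6.7276] v=[-1.6179]
Step 37: x=[6.6528] v=[-1.4956]
Step 38: x=[6.5845] v=[-1.3666]
Step 39: x=[6.5229] v=[-1.2315]
Step 40: x=[6.4684] v=[-1.0909]
Step 41: x=[6.4211] v=[-0.9455]
Step 42: x=[6.3813] v=[-0.7959]
Step 43: x=[6.3492] v=[-0.6427]
Step 44: x=[6.3249] v=[-0.4867]
Step 45: x=[6.3085] v=[-0.3285]
Step 46: x=[6.3001] v=[-0.1688]
Step 47: x=[6.2997] v=[-0.0084]
Step 48: x=[6.3073] v=[0.1521]
First v>=0 after going negative at step 48, time=2.4000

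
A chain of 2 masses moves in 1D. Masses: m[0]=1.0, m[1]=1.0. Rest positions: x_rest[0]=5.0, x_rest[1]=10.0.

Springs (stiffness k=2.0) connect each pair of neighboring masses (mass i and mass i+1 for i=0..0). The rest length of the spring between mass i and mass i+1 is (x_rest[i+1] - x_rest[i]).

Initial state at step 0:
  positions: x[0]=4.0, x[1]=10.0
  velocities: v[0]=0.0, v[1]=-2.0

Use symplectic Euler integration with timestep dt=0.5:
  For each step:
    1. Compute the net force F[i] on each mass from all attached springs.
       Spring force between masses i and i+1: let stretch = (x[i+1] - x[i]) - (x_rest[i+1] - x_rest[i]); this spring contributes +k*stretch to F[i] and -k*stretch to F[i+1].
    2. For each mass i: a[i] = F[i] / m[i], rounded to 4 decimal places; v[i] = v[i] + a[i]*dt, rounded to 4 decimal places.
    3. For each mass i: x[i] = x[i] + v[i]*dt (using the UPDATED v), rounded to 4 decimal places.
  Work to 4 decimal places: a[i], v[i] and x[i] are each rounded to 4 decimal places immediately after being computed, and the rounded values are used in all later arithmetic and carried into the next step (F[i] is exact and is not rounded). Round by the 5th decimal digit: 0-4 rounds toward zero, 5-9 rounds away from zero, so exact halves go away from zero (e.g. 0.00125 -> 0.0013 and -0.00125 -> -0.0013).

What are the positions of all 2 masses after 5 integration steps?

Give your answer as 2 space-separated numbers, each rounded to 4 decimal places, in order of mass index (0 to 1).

Step 0: x=[4.0000 10.0000] v=[0.0000 -2.0000]
Step 1: x=[4.5000 8.5000] v=[1.0000 -3.0000]
Step 2: x=[4.5000 7.5000] v=[0.0000 -2.0000]
Step 3: x=[3.5000 7.5000] v=[-2.0000 0.0000]
Step 4: x=[2.0000 8.0000] v=[-3.0000 1.0000]
Step 5: x=[1.0000 8.0000] v=[-2.0000 0.0000]

Answer: 1.0000 8.0000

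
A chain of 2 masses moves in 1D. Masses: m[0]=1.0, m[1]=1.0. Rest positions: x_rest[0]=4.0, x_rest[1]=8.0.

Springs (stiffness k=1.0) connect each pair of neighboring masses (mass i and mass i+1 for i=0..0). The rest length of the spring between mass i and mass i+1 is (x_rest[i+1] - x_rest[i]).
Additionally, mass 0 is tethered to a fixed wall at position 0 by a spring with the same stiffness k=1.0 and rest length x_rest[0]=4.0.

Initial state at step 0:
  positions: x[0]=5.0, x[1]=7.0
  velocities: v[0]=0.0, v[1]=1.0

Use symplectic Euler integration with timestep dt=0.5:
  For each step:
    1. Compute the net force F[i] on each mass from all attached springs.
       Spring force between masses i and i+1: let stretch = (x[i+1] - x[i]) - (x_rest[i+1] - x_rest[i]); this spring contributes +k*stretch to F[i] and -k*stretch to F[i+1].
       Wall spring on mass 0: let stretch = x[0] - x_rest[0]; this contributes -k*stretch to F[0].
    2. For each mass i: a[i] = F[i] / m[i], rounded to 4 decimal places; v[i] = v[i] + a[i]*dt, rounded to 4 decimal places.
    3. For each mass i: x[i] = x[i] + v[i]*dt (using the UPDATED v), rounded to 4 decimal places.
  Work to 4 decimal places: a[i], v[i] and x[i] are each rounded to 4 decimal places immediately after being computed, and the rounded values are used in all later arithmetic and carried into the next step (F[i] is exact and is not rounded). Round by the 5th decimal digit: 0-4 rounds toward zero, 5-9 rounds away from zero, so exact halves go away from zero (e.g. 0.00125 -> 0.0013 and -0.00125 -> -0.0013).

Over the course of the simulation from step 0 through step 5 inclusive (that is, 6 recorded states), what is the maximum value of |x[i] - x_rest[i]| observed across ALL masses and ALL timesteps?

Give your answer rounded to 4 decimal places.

Step 0: x=[5.0000 7.0000] v=[0.0000 1.0000]
Step 1: x=[4.2500 8.0000] v=[-1.5000 2.0000]
Step 2: x=[3.3750 9.0625] v=[-1.7500 2.1250]
Step 3: x=[3.0781 9.7032] v=[-0.5938 1.2813]
Step 4: x=[3.6680 9.6876] v=[1.1797 -0.0313]
Step 5: x=[4.8458 9.1671] v=[2.3555 -1.0411]
Max displacement = 1.7032

Answer: 1.7032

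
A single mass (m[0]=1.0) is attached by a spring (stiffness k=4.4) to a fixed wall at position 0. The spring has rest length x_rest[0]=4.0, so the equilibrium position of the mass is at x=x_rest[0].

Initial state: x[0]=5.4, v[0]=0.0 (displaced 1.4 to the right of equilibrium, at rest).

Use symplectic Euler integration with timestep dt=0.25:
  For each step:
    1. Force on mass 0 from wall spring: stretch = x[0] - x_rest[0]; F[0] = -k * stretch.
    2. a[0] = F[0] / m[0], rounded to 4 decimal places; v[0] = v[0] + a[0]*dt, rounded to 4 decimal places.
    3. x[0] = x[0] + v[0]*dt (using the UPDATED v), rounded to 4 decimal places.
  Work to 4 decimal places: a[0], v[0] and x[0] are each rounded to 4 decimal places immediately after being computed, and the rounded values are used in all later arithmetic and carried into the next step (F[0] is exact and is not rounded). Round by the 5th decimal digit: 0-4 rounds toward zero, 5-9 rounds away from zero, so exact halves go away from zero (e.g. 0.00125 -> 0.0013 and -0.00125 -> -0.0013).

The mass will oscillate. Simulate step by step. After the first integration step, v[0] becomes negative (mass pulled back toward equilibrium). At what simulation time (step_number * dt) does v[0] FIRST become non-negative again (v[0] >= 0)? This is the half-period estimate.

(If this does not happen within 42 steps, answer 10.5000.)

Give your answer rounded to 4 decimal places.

Answer: 1.5000

Derivation:
Step 0: x=[5.4000] v=[0.0000]
Step 1: x=[5.0150] v=[-1.5400]
Step 2: x=[4.3509] v=[-2.6565]
Step 3: x=[3.5903] v=[-3.0425]
Step 4: x=[2.9424] v=[-2.5918]
Step 5: x=[2.5853] v=[-1.4285]
Step 6: x=[2.6172] v=[0.1277]
First v>=0 after going negative at step 6, time=1.5000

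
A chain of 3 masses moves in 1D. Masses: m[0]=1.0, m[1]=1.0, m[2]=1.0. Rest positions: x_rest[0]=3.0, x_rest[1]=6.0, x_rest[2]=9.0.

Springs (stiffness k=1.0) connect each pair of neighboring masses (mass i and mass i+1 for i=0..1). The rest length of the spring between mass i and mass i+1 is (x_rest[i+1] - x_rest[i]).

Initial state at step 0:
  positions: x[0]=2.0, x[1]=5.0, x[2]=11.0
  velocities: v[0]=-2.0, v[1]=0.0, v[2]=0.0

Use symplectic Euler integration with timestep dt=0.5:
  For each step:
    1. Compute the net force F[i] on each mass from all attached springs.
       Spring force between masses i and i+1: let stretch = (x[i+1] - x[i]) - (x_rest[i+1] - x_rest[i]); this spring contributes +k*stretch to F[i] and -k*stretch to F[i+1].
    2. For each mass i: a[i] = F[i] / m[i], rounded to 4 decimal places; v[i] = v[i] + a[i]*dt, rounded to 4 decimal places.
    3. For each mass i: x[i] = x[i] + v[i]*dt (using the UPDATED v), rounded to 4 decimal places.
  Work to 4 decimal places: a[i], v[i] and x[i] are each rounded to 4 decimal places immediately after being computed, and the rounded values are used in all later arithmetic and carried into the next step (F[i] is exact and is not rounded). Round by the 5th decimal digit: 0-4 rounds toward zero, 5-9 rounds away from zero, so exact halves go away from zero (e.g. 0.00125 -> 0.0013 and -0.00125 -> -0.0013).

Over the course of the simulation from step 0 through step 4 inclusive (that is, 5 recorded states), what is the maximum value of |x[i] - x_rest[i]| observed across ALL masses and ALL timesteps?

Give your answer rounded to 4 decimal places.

Answer: 2.5625

Derivation:
Step 0: x=[2.0000 5.0000 11.0000] v=[-2.0000 0.0000 0.0000]
Step 1: x=[1.0000 5.7500 10.2500] v=[-2.0000 1.5000 -1.5000]
Step 2: x=[0.4375 6.4375 9.1250] v=[-1.1250 1.3750 -2.2500]
Step 3: x=[0.6250 6.2969 8.0781] v=[0.3750 -0.2813 -2.0938]
Step 4: x=[1.4805 5.1836 7.3359] v=[1.7110 -2.2267 -1.4844]
Max displacement = 2.5625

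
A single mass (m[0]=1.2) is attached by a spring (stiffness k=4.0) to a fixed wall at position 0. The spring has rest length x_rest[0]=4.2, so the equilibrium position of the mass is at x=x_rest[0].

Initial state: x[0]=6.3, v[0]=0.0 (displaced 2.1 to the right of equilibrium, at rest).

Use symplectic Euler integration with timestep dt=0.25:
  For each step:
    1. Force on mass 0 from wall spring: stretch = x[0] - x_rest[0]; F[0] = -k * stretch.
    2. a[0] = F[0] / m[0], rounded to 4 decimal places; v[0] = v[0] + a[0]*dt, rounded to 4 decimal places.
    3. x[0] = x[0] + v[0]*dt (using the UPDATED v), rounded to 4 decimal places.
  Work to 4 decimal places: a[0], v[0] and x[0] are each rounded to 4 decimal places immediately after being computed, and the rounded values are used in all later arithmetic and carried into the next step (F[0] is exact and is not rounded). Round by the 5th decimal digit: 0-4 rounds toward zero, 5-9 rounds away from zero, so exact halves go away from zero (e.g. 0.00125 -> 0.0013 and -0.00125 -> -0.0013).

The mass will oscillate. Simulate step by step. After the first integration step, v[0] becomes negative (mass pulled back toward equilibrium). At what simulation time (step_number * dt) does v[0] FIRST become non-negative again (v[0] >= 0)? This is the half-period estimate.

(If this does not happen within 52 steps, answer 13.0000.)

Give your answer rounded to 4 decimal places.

Answer: 1.7500

Derivation:
Step 0: x=[6.3000] v=[0.0000]
Step 1: x=[5.8625] v=[-1.7500]
Step 2: x=[5.0787] v=[-3.1354]
Step 3: x=[4.1118] v=[-3.8677]
Step 4: x=[3.1633] v=[-3.7942]
Step 5: x=[2.4307] v=[-2.9303]
Step 6: x=[2.0667] v=[-1.4559]
Step 7: x=[2.1472] v=[0.3219]
First v>=0 after going negative at step 7, time=1.7500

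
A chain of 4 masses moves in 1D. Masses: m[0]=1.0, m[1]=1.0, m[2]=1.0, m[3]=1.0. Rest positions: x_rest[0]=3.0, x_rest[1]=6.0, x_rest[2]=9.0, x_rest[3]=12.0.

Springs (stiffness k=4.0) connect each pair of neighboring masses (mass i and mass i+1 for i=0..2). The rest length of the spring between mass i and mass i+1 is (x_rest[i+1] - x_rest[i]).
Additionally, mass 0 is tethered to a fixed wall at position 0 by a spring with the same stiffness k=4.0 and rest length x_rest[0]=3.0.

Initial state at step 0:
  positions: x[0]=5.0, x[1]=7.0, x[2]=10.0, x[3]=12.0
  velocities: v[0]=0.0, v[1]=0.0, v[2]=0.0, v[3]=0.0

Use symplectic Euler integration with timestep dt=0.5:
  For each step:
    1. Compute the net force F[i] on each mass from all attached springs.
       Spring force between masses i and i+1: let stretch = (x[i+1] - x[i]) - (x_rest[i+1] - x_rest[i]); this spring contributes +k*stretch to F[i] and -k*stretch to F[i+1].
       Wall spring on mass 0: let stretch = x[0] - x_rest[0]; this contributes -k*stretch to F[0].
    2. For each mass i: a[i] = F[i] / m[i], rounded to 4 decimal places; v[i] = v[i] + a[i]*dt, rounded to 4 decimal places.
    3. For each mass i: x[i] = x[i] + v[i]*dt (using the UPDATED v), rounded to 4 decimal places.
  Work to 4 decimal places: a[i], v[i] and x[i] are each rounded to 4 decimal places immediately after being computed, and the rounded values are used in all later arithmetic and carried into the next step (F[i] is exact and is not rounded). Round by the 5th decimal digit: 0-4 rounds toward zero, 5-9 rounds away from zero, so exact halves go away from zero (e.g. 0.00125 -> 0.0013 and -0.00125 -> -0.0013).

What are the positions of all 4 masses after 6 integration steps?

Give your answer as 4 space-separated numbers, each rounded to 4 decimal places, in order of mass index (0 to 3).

Answer: 3.0000 8.0000 7.0000 11.0000

Derivation:
Step 0: x=[5.0000 7.0000 10.0000 12.0000] v=[0.0000 0.0000 0.0000 0.0000]
Step 1: x=[2.0000 8.0000 9.0000 13.0000] v=[-6.0000 2.0000 -2.0000 2.0000]
Step 2: x=[3.0000 4.0000 11.0000 13.0000] v=[2.0000 -8.0000 4.0000 0.0000]
Step 3: x=[2.0000 6.0000 8.0000 14.0000] v=[-2.0000 4.0000 -6.0000 2.0000]
Step 4: x=[3.0000 6.0000 9.0000 12.0000] v=[2.0000 0.0000 2.0000 -4.0000]
Step 5: x=[4.0000 6.0000 10.0000 10.0000] v=[2.0000 0.0000 2.0000 -4.0000]
Step 6: x=[3.0000 8.0000 7.0000 11.0000] v=[-2.0000 4.0000 -6.0000 2.0000]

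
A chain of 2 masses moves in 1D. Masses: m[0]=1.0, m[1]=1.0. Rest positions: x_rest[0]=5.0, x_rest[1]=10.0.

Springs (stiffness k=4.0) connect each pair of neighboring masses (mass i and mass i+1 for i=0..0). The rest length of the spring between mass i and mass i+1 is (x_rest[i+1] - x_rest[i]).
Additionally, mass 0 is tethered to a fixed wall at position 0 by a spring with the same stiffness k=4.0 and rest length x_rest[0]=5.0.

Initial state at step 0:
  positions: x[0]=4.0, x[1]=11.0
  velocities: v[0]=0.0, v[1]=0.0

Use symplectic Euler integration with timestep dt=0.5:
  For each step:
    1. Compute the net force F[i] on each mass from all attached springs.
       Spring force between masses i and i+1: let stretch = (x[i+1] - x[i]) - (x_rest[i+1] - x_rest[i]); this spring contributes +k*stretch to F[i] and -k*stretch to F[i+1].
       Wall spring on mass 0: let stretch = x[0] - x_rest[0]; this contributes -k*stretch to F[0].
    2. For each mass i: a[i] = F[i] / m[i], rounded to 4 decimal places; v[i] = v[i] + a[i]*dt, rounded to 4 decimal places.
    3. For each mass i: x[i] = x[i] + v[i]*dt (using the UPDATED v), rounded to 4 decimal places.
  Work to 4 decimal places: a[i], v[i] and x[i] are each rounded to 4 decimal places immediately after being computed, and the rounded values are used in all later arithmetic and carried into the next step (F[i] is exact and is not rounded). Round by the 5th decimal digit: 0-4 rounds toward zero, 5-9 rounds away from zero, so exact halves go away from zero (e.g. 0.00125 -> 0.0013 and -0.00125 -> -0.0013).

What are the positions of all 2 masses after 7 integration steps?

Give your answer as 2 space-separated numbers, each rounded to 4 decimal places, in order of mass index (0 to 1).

Step 0: x=[4.0000 11.0000] v=[0.0000 0.0000]
Step 1: x=[7.0000 9.0000] v=[6.0000 -4.0000]
Step 2: x=[5.0000 10.0000] v=[-4.0000 2.0000]
Step 3: x=[3.0000 11.0000] v=[-4.0000 2.0000]
Step 4: x=[6.0000 9.0000] v=[6.0000 -4.0000]
Step 5: x=[6.0000 9.0000] v=[0.0000 0.0000]
Step 6: x=[3.0000 11.0000] v=[-6.0000 4.0000]
Step 7: x=[5.0000 10.0000] v=[4.0000 -2.0000]

Answer: 5.0000 10.0000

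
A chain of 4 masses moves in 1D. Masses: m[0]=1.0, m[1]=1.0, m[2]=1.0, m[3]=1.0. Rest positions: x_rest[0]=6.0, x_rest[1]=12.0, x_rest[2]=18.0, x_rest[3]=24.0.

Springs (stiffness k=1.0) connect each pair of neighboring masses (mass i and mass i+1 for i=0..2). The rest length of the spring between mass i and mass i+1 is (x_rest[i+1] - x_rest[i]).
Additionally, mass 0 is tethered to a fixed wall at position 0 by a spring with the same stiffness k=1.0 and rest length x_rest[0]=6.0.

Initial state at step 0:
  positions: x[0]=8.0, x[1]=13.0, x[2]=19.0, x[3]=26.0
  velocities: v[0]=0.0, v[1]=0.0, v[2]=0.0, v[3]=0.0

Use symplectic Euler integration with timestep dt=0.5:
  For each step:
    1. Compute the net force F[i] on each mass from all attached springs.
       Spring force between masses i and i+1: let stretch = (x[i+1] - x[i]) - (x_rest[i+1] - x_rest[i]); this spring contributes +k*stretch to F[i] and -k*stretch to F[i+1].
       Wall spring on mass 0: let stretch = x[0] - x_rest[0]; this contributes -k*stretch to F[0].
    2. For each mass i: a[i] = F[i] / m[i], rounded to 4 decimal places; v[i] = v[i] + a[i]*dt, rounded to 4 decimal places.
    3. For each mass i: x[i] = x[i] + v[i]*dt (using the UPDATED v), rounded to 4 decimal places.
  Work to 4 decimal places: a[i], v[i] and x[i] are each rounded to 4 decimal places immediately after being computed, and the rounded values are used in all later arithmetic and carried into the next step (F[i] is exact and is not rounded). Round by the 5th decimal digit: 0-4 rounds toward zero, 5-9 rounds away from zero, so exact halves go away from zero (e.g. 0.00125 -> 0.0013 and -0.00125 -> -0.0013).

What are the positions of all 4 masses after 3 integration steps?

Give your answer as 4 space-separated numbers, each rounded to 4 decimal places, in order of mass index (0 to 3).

Step 0: x=[8.0000 13.0000 19.0000 26.0000] v=[0.0000 0.0000 0.0000 0.0000]
Step 1: x=[7.2500 13.2500 19.2500 25.7500] v=[-1.5000 0.5000 0.5000 -0.5000]
Step 2: x=[6.1875 13.5000 19.6250 25.3750] v=[-2.1250 0.5000 0.7500 -0.7500]
Step 3: x=[5.4063 13.4531 19.9063 25.0625] v=[-1.5625 -0.0938 0.5625 -0.6250]

Answer: 5.4063 13.4531 19.9063 25.0625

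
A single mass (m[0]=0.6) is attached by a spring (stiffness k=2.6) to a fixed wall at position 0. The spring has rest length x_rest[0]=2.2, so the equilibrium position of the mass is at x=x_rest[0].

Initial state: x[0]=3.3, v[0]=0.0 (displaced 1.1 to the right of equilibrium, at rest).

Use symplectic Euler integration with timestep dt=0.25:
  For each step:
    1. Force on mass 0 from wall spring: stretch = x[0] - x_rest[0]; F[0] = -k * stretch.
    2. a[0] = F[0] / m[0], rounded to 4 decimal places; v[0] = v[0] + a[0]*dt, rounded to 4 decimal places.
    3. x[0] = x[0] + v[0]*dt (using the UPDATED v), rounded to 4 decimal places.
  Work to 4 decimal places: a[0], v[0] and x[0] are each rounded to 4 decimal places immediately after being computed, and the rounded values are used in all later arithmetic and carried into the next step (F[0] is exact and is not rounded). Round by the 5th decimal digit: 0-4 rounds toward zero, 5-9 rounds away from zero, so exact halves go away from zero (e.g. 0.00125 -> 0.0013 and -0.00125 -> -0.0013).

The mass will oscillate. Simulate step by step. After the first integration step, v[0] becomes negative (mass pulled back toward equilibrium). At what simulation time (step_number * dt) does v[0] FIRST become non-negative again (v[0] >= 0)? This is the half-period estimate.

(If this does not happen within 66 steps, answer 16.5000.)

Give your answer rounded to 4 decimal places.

Step 0: x=[3.3000] v=[0.0000]
Step 1: x=[3.0021] v=[-1.1917]
Step 2: x=[2.4869] v=[-2.0607]
Step 3: x=[1.8940] v=[-2.3715]
Step 4: x=[1.3840] v=[-2.0400]
Step 5: x=[1.0950] v=[-1.1560]
Step 6: x=[1.1053] v=[0.0411]
First v>=0 after going negative at step 6, time=1.5000

Answer: 1.5000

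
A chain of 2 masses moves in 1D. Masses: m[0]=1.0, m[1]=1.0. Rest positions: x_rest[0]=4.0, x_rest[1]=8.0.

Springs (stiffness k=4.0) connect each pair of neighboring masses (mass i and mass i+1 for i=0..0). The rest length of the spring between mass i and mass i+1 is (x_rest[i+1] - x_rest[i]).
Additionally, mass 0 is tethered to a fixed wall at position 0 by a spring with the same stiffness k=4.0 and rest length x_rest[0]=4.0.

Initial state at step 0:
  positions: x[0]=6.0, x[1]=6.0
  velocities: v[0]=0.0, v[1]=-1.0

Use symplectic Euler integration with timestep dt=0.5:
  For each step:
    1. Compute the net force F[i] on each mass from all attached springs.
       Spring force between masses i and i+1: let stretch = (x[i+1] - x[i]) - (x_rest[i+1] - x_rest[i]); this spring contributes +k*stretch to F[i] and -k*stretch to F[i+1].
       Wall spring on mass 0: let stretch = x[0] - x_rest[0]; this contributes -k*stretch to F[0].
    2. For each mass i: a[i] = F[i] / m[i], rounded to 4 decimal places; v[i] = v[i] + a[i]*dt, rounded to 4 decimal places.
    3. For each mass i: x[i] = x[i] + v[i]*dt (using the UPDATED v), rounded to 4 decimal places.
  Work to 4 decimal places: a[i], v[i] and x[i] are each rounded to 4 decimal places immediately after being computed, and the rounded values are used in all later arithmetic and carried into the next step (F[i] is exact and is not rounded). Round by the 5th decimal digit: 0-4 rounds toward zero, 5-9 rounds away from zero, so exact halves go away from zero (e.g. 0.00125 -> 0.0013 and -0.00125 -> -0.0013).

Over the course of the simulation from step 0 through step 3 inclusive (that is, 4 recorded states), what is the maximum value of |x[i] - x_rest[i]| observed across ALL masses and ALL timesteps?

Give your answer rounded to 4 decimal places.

Answer: 4.0000

Derivation:
Step 0: x=[6.0000 6.0000] v=[0.0000 -1.0000]
Step 1: x=[0.0000 9.5000] v=[-12.0000 7.0000]
Step 2: x=[3.5000 7.5000] v=[7.0000 -4.0000]
Step 3: x=[7.5000 5.5000] v=[8.0000 -4.0000]
Max displacement = 4.0000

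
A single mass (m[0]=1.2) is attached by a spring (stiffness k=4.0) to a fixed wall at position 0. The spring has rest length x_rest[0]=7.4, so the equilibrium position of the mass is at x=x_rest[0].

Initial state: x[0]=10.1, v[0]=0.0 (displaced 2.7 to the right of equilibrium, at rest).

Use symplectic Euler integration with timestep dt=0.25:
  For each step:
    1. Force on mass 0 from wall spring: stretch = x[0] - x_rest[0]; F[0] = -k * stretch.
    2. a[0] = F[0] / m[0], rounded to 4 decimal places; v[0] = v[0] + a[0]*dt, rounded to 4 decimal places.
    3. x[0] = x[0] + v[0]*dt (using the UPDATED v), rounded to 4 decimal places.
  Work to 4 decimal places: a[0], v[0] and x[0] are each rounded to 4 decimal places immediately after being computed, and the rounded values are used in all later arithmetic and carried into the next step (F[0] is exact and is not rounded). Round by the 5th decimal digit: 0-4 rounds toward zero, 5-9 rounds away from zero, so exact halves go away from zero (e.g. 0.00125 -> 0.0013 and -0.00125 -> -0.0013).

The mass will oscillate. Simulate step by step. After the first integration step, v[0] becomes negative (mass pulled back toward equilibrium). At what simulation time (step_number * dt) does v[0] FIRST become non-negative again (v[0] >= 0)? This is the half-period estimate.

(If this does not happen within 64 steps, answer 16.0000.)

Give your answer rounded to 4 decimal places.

Step 0: x=[10.1000] v=[0.0000]
Step 1: x=[9.5375] v=[-2.2500]
Step 2: x=[8.5297] v=[-4.0313]
Step 3: x=[7.2865] v=[-4.9727]
Step 4: x=[6.0670] v=[-4.8781]
Step 5: x=[5.1252] v=[-3.7673]
Step 6: x=[4.6573] v=[-1.8716]
Step 7: x=[4.7608] v=[0.4140]
First v>=0 after going negative at step 7, time=1.7500

Answer: 1.7500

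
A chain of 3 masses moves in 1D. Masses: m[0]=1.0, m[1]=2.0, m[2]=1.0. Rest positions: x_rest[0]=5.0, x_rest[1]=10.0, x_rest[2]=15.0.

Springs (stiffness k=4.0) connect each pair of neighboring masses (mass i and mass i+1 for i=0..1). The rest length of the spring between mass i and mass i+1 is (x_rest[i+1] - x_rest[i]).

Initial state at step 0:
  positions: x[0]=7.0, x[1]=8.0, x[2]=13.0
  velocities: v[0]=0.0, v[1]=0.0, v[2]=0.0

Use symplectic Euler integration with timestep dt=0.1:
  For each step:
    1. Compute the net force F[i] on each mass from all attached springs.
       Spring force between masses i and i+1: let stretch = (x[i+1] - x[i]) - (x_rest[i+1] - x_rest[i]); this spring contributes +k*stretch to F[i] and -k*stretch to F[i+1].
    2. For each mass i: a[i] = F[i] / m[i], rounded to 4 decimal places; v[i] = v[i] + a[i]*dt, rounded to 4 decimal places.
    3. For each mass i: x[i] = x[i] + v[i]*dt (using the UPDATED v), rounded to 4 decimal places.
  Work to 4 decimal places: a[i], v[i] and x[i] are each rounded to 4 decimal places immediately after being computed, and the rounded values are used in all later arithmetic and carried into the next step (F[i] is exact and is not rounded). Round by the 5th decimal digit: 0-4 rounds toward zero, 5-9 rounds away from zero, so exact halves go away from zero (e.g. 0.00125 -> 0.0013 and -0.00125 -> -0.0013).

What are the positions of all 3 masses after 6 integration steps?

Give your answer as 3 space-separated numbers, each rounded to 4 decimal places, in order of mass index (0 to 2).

Step 0: x=[7.0000 8.0000 13.0000] v=[0.0000 0.0000 0.0000]
Step 1: x=[6.8400 8.0800 13.0000] v=[-1.6000 0.8000 0.0000]
Step 2: x=[6.5296 8.2336 13.0032] v=[-3.1040 1.5360 0.0320]
Step 3: x=[6.0874 8.4485 13.0156] v=[-4.4224 2.1491 0.1242]
Step 4: x=[5.5396 8.7075 13.0453] v=[-5.4780 2.5903 0.2974]
Step 5: x=[4.9185 8.9899 13.1015] v=[-6.2108 2.8243 0.5623]
Step 6: x=[4.2603 9.2731 13.1933] v=[-6.5822 2.8323 0.9177]

Answer: 4.2603 9.2731 13.1933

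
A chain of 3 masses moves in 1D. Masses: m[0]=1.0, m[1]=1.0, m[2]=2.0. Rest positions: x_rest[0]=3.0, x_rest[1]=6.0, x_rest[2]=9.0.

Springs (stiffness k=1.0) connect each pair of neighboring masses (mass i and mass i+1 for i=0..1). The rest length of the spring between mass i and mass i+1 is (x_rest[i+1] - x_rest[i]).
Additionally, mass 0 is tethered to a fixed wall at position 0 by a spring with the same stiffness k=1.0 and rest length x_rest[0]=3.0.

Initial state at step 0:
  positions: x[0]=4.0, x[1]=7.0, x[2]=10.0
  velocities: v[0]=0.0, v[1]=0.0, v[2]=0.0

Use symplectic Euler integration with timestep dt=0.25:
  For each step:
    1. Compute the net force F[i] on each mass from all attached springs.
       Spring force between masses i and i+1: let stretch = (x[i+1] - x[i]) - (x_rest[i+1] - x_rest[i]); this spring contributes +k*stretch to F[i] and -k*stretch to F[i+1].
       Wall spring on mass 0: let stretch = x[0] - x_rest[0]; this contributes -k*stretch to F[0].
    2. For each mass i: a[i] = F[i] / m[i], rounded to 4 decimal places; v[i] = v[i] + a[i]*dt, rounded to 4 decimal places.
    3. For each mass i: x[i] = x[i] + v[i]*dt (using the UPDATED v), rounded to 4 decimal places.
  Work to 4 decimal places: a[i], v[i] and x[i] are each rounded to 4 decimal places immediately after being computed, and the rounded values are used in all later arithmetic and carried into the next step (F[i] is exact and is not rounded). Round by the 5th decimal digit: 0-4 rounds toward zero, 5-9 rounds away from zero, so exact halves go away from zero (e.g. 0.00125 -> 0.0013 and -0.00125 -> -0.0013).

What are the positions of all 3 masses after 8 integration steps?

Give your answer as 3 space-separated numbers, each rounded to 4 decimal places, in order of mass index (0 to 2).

Step 0: x=[4.0000 7.0000 10.0000] v=[0.0000 0.0000 0.0000]
Step 1: x=[3.9375 7.0000 10.0000] v=[-0.2500 0.0000 0.0000]
Step 2: x=[3.8203 6.9961 10.0000] v=[-0.4688 -0.0156 0.0000]
Step 3: x=[3.6628 6.9815 9.9999] v=[-0.6299 -0.0586 -0.0005]
Step 4: x=[3.4838 6.9481 9.9992] v=[-0.7159 -0.1337 -0.0028]
Step 5: x=[3.3036 6.8889 9.9969] v=[-0.7208 -0.2370 -0.0092]
Step 6: x=[3.1410 6.7998 9.9912] v=[-0.6504 -0.3563 -0.0227]
Step 7: x=[3.0108 6.6815 9.9796] v=[-0.5210 -0.4732 -0.0466]
Step 8: x=[2.9218 6.5399 9.9586] v=[-0.3560 -0.5664 -0.0839]

Answer: 2.9218 6.5399 9.9586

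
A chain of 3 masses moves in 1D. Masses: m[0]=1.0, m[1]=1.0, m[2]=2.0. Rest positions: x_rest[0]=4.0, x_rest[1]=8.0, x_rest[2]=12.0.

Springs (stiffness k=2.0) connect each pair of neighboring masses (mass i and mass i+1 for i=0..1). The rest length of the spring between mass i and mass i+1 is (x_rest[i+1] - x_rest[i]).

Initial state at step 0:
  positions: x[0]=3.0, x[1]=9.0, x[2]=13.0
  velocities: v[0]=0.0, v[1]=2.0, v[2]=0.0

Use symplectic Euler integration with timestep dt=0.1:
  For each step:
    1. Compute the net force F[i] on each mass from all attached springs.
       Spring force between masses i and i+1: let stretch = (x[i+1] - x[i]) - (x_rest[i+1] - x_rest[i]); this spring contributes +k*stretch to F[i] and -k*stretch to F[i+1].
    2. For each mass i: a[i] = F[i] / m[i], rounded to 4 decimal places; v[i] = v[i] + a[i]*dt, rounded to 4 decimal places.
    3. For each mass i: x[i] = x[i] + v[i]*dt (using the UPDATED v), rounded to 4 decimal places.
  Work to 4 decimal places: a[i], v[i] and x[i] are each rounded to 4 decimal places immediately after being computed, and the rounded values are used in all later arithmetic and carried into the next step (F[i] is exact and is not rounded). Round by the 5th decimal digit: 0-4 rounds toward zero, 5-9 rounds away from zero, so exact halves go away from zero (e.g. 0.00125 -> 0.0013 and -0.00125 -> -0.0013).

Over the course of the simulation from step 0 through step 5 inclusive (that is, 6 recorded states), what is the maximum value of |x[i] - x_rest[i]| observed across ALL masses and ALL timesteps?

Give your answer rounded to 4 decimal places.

Step 0: x=[3.0000 9.0000 13.0000] v=[0.0000 2.0000 0.0000]
Step 1: x=[3.0400 9.1600 13.0000] v=[0.4000 1.6000 0.0000]
Step 2: x=[3.1224 9.2744 13.0016] v=[0.8240 1.1440 0.0160]
Step 3: x=[3.2478 9.3403 13.0059] v=[1.2544 0.6590 0.0433]
Step 4: x=[3.4151 9.3577 13.0136] v=[1.6729 0.1736 0.0767]
Step 5: x=[3.6212 9.3293 13.0247] v=[2.0614 -0.2837 0.1111]
Max displacement = 1.3577

Answer: 1.3577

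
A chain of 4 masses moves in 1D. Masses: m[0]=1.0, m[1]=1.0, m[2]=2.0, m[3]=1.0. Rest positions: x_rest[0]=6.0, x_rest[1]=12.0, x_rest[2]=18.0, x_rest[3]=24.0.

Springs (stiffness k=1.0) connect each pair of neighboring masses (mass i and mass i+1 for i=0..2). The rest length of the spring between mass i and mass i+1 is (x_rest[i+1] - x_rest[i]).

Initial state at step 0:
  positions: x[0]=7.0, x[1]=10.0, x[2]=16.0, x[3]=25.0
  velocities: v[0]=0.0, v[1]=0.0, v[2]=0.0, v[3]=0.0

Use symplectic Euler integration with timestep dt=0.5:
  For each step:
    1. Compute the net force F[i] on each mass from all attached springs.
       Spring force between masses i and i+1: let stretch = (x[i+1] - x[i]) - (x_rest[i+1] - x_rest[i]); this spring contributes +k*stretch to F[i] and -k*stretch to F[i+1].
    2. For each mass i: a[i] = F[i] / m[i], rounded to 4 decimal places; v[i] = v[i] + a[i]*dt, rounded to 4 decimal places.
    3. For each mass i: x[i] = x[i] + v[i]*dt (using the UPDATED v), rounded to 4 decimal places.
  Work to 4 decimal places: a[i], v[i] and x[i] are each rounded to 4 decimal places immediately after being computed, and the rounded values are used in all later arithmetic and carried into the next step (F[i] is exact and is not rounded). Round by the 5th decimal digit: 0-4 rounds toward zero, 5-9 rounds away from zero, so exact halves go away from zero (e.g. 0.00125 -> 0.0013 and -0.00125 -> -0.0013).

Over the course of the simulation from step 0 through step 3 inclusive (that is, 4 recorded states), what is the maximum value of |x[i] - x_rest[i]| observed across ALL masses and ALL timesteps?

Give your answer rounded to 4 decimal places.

Answer: 2.1874

Derivation:
Step 0: x=[7.0000 10.0000 16.0000 25.0000] v=[0.0000 0.0000 0.0000 0.0000]
Step 1: x=[6.2500 10.7500 16.3750 24.2500] v=[-1.5000 1.5000 0.7500 -1.5000]
Step 2: x=[5.1250 11.7813 17.0313 23.0313] v=[-2.2500 2.0625 1.3125 -2.4375]
Step 3: x=[4.1641 12.4610 17.7813 21.8126] v=[-1.9219 1.3594 1.5000 -2.4375]
Max displacement = 2.1874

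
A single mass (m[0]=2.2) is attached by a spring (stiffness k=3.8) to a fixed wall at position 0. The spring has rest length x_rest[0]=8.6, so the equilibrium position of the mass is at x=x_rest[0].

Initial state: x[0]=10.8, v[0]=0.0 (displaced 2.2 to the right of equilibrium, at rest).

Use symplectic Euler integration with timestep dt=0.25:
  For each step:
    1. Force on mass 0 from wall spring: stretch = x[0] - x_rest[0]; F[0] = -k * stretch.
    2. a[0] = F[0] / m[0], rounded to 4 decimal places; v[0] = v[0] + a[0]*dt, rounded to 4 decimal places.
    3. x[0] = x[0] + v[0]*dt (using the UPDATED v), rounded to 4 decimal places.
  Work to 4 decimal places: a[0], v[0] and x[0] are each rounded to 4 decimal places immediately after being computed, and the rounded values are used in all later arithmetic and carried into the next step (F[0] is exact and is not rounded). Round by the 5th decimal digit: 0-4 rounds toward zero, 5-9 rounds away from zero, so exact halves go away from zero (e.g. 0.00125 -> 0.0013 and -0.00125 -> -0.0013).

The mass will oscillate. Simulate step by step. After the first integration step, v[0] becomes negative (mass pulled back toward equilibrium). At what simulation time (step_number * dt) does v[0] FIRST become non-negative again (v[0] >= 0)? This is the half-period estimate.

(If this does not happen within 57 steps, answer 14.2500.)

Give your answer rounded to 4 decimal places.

Answer: 2.5000

Derivation:
Step 0: x=[10.8000] v=[0.0000]
Step 1: x=[10.5625] v=[-0.9500]
Step 2: x=[10.1131] v=[-1.7975]
Step 3: x=[9.5004] v=[-2.4509]
Step 4: x=[8.7905] v=[-2.8397]
Step 5: x=[8.0600] v=[-2.9220]
Step 6: x=[7.3878] v=[-2.6888]
Step 7: x=[6.8465] v=[-2.1654]
Step 8: x=[6.4945] v=[-1.4082]
Step 9: x=[6.3698] v=[-0.4990]
Step 10: x=[6.4858] v=[0.4641]
First v>=0 after going negative at step 10, time=2.5000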